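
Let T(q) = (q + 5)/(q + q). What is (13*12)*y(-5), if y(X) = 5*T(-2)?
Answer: -585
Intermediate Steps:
T(q) = (5 + q)/(2*q) (T(q) = (5 + q)/((2*q)) = (5 + q)*(1/(2*q)) = (5 + q)/(2*q))
y(X) = -15/4 (y(X) = 5*((½)*(5 - 2)/(-2)) = 5*((½)*(-½)*3) = 5*(-¾) = -15/4)
(13*12)*y(-5) = (13*12)*(-15/4) = 156*(-15/4) = -585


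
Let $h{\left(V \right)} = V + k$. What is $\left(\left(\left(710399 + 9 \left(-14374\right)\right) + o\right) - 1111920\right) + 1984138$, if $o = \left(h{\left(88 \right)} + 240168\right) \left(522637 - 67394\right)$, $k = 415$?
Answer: $109565241304$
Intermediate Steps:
$h{\left(V \right)} = 415 + V$ ($h{\left(V \right)} = V + 415 = 415 + V$)
$o = 109563788053$ ($o = \left(\left(415 + 88\right) + 240168\right) \left(522637 - 67394\right) = \left(503 + 240168\right) 455243 = 240671 \cdot 455243 = 109563788053$)
$\left(\left(\left(710399 + 9 \left(-14374\right)\right) + o\right) - 1111920\right) + 1984138 = \left(\left(\left(710399 + 9 \left(-14374\right)\right) + 109563788053\right) - 1111920\right) + 1984138 = \left(\left(\left(710399 - 129366\right) + 109563788053\right) - 1111920\right) + 1984138 = \left(\left(581033 + 109563788053\right) - 1111920\right) + 1984138 = \left(109564369086 - 1111920\right) + 1984138 = 109563257166 + 1984138 = 109565241304$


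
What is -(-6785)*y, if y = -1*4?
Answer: -27140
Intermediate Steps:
y = -4
-(-6785)*y = -(-6785)*(-4) = -295*92 = -27140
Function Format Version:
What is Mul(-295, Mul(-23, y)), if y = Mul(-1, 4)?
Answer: -27140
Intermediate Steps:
y = -4
Mul(-295, Mul(-23, y)) = Mul(-295, Mul(-23, -4)) = Mul(-295, 92) = -27140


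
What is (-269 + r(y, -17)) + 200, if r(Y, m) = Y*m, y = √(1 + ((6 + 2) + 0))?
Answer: -120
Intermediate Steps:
y = 3 (y = √(1 + (8 + 0)) = √(1 + 8) = √9 = 3)
(-269 + r(y, -17)) + 200 = (-269 + 3*(-17)) + 200 = (-269 - 51) + 200 = -320 + 200 = -120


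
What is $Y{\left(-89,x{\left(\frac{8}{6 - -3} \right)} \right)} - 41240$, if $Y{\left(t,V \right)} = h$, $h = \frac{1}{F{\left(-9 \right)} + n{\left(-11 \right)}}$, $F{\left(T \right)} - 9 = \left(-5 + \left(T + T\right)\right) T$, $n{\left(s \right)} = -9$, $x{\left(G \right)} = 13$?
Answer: $- \frac{8536679}{207} \approx -41240.0$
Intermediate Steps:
$F{\left(T \right)} = 9 + T \left(-5 + 2 T\right)$ ($F{\left(T \right)} = 9 + \left(-5 + \left(T + T\right)\right) T = 9 + \left(-5 + 2 T\right) T = 9 + T \left(-5 + 2 T\right)$)
$h = \frac{1}{207}$ ($h = \frac{1}{\left(9 - -45 + 2 \left(-9\right)^{2}\right) - 9} = \frac{1}{\left(9 + 45 + 2 \cdot 81\right) - 9} = \frac{1}{\left(9 + 45 + 162\right) - 9} = \frac{1}{216 - 9} = \frac{1}{207} \approx 0.0048309$)
$Y{\left(t,V \right)} = \frac{1}{207}$
$Y{\left(-89,x{\left(\frac{8}{6 - -3} \right)} \right)} - 41240 = \frac{1}{207} - 41240 = - \frac{8536679}{207}$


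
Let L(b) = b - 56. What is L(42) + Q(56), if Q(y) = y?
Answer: 42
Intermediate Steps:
L(b) = -56 + b
L(42) + Q(56) = (-56 + 42) + 56 = -14 + 56 = 42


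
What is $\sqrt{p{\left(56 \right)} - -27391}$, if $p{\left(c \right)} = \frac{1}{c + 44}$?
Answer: $\frac{\sqrt{2739101}}{10} \approx 165.5$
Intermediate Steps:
$p{\left(c \right)} = \frac{1}{44 + c}$
$\sqrt{p{\left(56 \right)} - -27391} = \sqrt{\frac{1}{44 + 56} - -27391} = \sqrt{\frac{1}{100} + 27391} = \sqrt{\frac{2739101}{100}} = \frac{\sqrt{2739101}}{10}$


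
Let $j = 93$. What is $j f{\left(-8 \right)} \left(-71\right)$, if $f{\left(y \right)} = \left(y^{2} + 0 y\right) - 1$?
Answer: $-415989$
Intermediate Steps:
$f{\left(y \right)} = -1 + y^{2}$ ($f{\left(y \right)} = \left(y^{2} + 0\right) - 1 = y^{2} - 1 = -1 + y^{2}$)
$j f{\left(-8 \right)} \left(-71\right) = 93 \left(-1 + \left(-8\right)^{2}\right) \left(-71\right) = 93 \left(-1 + 64\right) \left(-71\right) = 93 \cdot 63 \left(-71\right) = 5859 \left(-71\right) = -415989$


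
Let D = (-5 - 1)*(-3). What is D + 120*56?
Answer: 6738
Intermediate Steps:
D = 18 (D = -6*(-3) = 18)
D + 120*56 = 18 + 120*56 = 18 + 6720 = 6738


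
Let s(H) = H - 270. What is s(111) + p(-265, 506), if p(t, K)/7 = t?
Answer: -2014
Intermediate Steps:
p(t, K) = 7*t
s(H) = -270 + H
s(111) + p(-265, 506) = (-270 + 111) + 7*(-265) = -159 - 1855 = -2014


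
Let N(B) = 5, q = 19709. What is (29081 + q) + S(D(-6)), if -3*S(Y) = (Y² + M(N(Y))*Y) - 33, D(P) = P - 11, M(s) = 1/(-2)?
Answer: 292211/6 ≈ 48702.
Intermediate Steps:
M(s) = -½
D(P) = -11 + P
S(Y) = 11 - Y²/3 + Y/6 (S(Y) = -((Y² - Y/2) - 33)/3 = -(-33 + Y² - Y/2)/3 = 11 - Y²/3 + Y/6)
(29081 + q) + S(D(-6)) = (29081 + 19709) + (11 - (-11 - 6)²/3 + (-11 - 6)/6) = 48790 + (11 - ⅓*(-17)² + (⅙)*(-17)) = 48790 + (11 - ⅓*289 - 17/6) = 48790 + (11 - 289/3 - 17/6) = 48790 - 529/6 = 292211/6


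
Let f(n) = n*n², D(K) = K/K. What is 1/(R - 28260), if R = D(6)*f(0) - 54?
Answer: -1/28314 ≈ -3.5318e-5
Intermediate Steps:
D(K) = 1
f(n) = n³
R = -54 (R = 1*0³ - 54 = 1*0 - 54 = 0 - 54 = -54)
1/(R - 28260) = 1/(-54 - 28260) = 1/(-28314) = -1/28314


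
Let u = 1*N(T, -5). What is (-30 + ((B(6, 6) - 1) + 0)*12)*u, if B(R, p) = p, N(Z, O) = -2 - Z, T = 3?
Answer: -150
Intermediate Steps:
u = -5 (u = 1*(-2 - 1*3) = 1*(-2 - 3) = 1*(-5) = -5)
(-30 + ((B(6, 6) - 1) + 0)*12)*u = (-30 + ((6 - 1) + 0)*12)*(-5) = (-30 + (5 + 0)*12)*(-5) = (-30 + 5*12)*(-5) = (-30 + 60)*(-5) = 30*(-5) = -150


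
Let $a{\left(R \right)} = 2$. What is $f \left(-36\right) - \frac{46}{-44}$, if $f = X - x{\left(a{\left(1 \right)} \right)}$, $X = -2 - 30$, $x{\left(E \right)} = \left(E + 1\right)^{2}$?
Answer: $\frac{32495}{22} \approx 1477.0$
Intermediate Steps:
$x{\left(E \right)} = \left(1 + E\right)^{2}$
$X = -32$
$f = -41$ ($f = -32 - \left(1 + 2\right)^{2} = -32 - 3^{2} = -32 - 9 = -41$)
$f \left(-36\right) - \frac{46}{-44} = \left(-41\right) \left(-36\right) - \frac{46}{-44} = 1476 - - \frac{23}{22} = 1476 + \frac{23}{22} = \frac{32495}{22}$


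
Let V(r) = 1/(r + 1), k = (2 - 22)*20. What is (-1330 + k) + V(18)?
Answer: -32869/19 ≈ -1729.9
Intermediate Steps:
k = -400 (k = -20*20 = -400)
V(r) = 1/(1 + r)
(-1330 + k) + V(18) = (-1330 - 400) + 1/(1 + 18) = -1730 + 1/19 = -32869/19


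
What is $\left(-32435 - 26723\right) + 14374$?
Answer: $-44784$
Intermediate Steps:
$\left(-32435 - 26723\right) + 14374 = -59158 + 14374 = -44784$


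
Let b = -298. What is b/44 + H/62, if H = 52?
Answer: -4047/682 ≈ -5.9340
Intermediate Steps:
b/44 + H/62 = -298/44 + 52/62 = -298*1/44 + 52*(1/62) = -149/22 + 26/31 = -4047/682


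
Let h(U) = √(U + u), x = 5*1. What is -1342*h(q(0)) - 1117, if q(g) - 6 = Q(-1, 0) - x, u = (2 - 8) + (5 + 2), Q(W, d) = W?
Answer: -2459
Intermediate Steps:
x = 5
u = 1 (u = -6 + 7 = 1)
q(g) = 0 (q(g) = 6 + (-1 - 1*5) = 6 + (-1 - 5) = 6 - 6 = 0)
h(U) = √(1 + U) (h(U) = √(U + 1) = √(1 + U))
-1342*h(q(0)) - 1117 = -1342*√(1 + 0) - 1117 = -1342*√1 - 1117 = -1342*1 - 1117 = -1342 - 1117 = -2459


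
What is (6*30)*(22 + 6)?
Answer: 5040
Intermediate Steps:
(6*30)*(22 + 6) = 180*28 = 5040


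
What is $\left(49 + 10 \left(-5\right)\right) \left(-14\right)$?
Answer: $14$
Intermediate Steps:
$\left(49 + 10 \left(-5\right)\right) \left(-14\right) = \left(49 - 50\right) \left(-14\right) = \left(-1\right) \left(-14\right) = 14$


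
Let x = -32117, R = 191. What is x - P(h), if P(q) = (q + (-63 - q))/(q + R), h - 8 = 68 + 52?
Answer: -10245260/319 ≈ -32117.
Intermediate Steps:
h = 128 (h = 8 + (68 + 52) = 8 + 120 = 128)
P(q) = -63/(191 + q) (P(q) = (q + (-63 - q))/(q + 191) = -63/(191 + q))
x - P(h) = -32117 - (-63)/(191 + 128) = -32117 - (-63)/319 = -32117 - 1*(-63/319) = -32117 + 63/319 = -10245260/319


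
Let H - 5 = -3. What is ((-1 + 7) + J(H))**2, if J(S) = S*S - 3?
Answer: 49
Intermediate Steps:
H = 2 (H = 5 - 3 = 2)
J(S) = -3 + S**2 (J(S) = S**2 - 3 = -3 + S**2)
((-1 + 7) + J(H))**2 = ((-1 + 7) + (-3 + 2**2))**2 = (6 + (-3 + 4))**2 = (6 + 1)**2 = 7**2 = 49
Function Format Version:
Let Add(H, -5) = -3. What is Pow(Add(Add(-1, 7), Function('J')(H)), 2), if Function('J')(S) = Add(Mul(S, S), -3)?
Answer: 49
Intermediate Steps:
H = 2 (H = Add(5, -3) = 2)
Function('J')(S) = Add(-3, Pow(S, 2)) (Function('J')(S) = Add(Pow(S, 2), -3) = Add(-3, Pow(S, 2)))
Pow(Add(Add(-1, 7), Function('J')(H)), 2) = Pow(Add(Add(-1, 7), Add(-3, Pow(2, 2))), 2) = Pow(Add(6, Add(-3, 4)), 2) = Pow(Add(6, 1), 2) = Pow(7, 2) = 49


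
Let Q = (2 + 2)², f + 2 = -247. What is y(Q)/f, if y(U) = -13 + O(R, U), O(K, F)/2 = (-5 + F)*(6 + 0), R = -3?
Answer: -119/249 ≈ -0.47791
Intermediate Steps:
f = -249 (f = -2 - 247 = -249)
O(K, F) = -60 + 12*F (O(K, F) = 2*((-5 + F)*(6 + 0)) = 2*((-5 + F)*6) = 2*(-30 + 6*F) = -60 + 12*F)
Q = 16 (Q = 4² = 16)
y(U) = -73 + 12*U (y(U) = -13 + (-60 + 12*U) = -73 + 12*U)
y(Q)/f = (-73 + 12*16)/(-249) = (-73 + 192)*(-1/249) = 119*(-1/249) = -119/249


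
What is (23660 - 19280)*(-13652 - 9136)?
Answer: -99811440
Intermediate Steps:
(23660 - 19280)*(-13652 - 9136) = 4380*(-22788) = -99811440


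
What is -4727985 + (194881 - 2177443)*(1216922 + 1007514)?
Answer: -4410087013017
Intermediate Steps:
-4727985 + (194881 - 2177443)*(1216922 + 1007514) = -4727985 - 1982562*2224436 = -4727985 - 4410082285032 = -4410087013017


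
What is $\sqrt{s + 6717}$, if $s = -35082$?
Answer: $i \sqrt{28365} \approx 168.42 i$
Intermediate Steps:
$\sqrt{s + 6717} = \sqrt{-35082 + 6717} = \sqrt{-28365} = i \sqrt{28365}$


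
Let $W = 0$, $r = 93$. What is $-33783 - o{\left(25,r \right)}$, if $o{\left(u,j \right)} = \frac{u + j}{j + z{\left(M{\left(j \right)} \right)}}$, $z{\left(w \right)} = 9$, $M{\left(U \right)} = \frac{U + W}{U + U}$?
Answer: $- \frac{1722992}{51} \approx -33784.0$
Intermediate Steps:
$M{\left(U \right)} = \frac{1}{2}$ ($M{\left(U \right)} = \frac{U + 0}{U + U} = \frac{U}{2 U} = U \frac{1}{2 U} = \frac{1}{2}$)
$o{\left(u,j \right)} = \frac{j + u}{9 + j}$ ($o{\left(u,j \right)} = \frac{u + j}{j + 9} = \frac{j + u}{9 + j}$)
$-33783 - o{\left(25,r \right)} = -33783 - \frac{93 + 25}{9 + 93} = -33783 - \frac{1}{102} \cdot 118 = -33783 - \frac{59}{51} = - \frac{1722992}{51}$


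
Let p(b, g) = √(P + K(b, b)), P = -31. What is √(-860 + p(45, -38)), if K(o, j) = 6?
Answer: √(-860 + 5*I) ≈ 0.08525 + 29.326*I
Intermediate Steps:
p(b, g) = 5*I (p(b, g) = √(-31 + 6) = √(-25) = 5*I)
√(-860 + p(45, -38)) = √(-860 + 5*I)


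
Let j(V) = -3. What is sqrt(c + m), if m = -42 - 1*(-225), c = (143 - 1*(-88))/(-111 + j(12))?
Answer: 23*sqrt(494)/38 ≈ 13.453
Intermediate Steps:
c = -77/38 (c = (143 - 1*(-88))/(-111 - 3) = (143 + 88)/(-114) = 231*(-1/114) = -77/38 ≈ -2.0263)
m = 183 (m = -42 + 225 = 183)
sqrt(c + m) = sqrt(-77/38 + 183) = sqrt(6877/38) = 23*sqrt(494)/38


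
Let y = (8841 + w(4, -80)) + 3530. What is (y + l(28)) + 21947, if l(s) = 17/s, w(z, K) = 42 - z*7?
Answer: 961313/28 ≈ 34333.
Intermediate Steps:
w(z, K) = 42 - 7*z
y = 12385 (y = (8841 + (42 - 7*4)) + 3530 = (8841 + (42 - 28)) + 3530 = (8841 + 14) + 3530 = 8855 + 3530 = 12385)
(y + l(28)) + 21947 = (12385 + 17/28) + 21947 = 346797/28 + 21947 = 961313/28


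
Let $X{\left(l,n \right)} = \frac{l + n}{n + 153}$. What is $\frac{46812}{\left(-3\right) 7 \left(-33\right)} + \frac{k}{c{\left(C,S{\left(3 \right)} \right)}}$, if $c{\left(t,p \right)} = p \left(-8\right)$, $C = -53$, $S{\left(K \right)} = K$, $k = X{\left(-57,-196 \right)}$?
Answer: $\frac{1782765}{26488} \approx 67.305$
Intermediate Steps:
$X{\left(l,n \right)} = \frac{l + n}{153 + n}$
$k = \frac{253}{43}$ ($k = \frac{-57 - 196}{153 - 196} = \frac{1}{-43} \left(-253\right) = \left(- \frac{1}{43}\right) \left(-253\right) = \frac{253}{43} \approx 5.8837$)
$c{\left(t,p \right)} = - 8 p$
$\frac{46812}{\left(-3\right) 7 \left(-33\right)} + \frac{k}{c{\left(C,S{\left(3 \right)} \right)}} = \frac{46812}{\left(-3\right) 7 \left(-33\right)} + \frac{253}{43 \left(\left(-8\right) 3\right)} = \frac{46812}{\left(-21\right) \left(-33\right)} + \frac{253}{43 \left(-24\right)} = \frac{46812}{693} + \frac{253}{43} \left(- \frac{1}{24}\right) = 46812 \cdot \frac{1}{693} - \frac{253}{1032} = \frac{15604}{231} - \frac{253}{1032} = \frac{1782765}{26488}$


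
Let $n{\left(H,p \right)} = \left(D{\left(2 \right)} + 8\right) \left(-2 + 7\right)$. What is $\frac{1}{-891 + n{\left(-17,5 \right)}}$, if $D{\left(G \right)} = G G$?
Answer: $- \frac{1}{831} \approx -0.0012034$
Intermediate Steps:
$D{\left(G \right)} = G^{2}$
$n{\left(H,p \right)} = 60$ ($n{\left(H,p \right)} = \left(2^{2} + 8\right) \left(-2 + 7\right) = \left(4 + 8\right) 5 = 12 \cdot 5 = 60$)
$\frac{1}{-891 + n{\left(-17,5 \right)}} = \frac{1}{-891 + 60} = \frac{1}{-831} = - \frac{1}{831}$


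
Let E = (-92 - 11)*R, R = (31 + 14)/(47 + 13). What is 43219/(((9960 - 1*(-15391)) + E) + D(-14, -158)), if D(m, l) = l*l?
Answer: 172876/200951 ≈ 0.86029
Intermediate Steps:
D(m, l) = l**2
R = 3/4 (R = 45/60 = 45*(1/60) = 3/4 ≈ 0.75000)
E = -309/4 (E = (-92 - 11)*(3/4) = -103*3/4 = -309/4 ≈ -77.250)
43219/(((9960 - 1*(-15391)) + E) + D(-14, -158)) = 43219/(((9960 - 1*(-15391)) - 309/4) + (-158)**2) = 43219/(((9960 + 15391) - 309/4) + 24964) = 43219/((25351 - 309/4) + 24964) = 43219/(101095/4 + 24964) = 43219/(200951/4) = 43219*(4/200951) = 172876/200951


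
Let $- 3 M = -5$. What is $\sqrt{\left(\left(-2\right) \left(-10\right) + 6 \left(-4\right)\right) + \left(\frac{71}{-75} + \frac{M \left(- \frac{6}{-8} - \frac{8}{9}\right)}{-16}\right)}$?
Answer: $\frac{i \sqrt{639213}}{360} \approx 2.2209 i$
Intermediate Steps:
$M = \frac{5}{3}$ ($M = \left(- \frac{1}{3}\right) \left(-5\right) = \frac{5}{3} \approx 1.6667$)
$\sqrt{\left(\left(-2\right) \left(-10\right) + 6 \left(-4\right)\right) + \left(\frac{71}{-75} + \frac{M \left(- \frac{6}{-8} - \frac{8}{9}\right)}{-16}\right)} = \sqrt{\left(\left(-2\right) \left(-10\right) + 6 \left(-4\right)\right) + \left(\frac{71}{-75} + \frac{\frac{5}{3} \left(- \frac{6}{-8} - \frac{8}{9}\right)}{-16}\right)} = \sqrt{\left(20 - 24\right) + \left(71 \left(- \frac{1}{75}\right) + \frac{5 \left(\left(-6\right) \left(- \frac{1}{8}\right) - \frac{8}{9}\right)}{3} \left(- \frac{1}{16}\right)\right)} = \sqrt{-4 - \left(\frac{71}{75} - \frac{5 \left(\frac{3}{4} - \frac{8}{9}\right)}{3} \left(- \frac{1}{16}\right)\right)} = \sqrt{-4 - \left(\frac{71}{75} - \frac{5}{3} \left(- \frac{5}{36}\right) \left(- \frac{1}{16}\right)\right)} = \sqrt{-4 - \frac{40271}{43200}} = \sqrt{- \frac{213071}{43200}} = \frac{i \sqrt{639213}}{360}$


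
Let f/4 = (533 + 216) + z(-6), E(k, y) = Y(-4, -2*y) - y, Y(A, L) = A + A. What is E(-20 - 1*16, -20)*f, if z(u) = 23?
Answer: 37056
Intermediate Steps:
Y(A, L) = 2*A
E(k, y) = -8 - y (E(k, y) = 2*(-4) - y = -8 - y)
f = 3088 (f = 4*((533 + 216) + 23) = 4*(749 + 23) = 4*772 = 3088)
E(-20 - 1*16, -20)*f = (-8 - 1*(-20))*3088 = (-8 + 20)*3088 = 12*3088 = 37056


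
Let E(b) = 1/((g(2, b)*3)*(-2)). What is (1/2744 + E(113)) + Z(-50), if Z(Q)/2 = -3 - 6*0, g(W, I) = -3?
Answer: -146795/24696 ≈ -5.9441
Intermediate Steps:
Z(Q) = -6 (Z(Q) = 2*(-3 - 6*0) = 2*(-3 + 0) = 2*(-3) = -6)
E(b) = 1/18 (E(b) = 1/(-3*3*(-2)) = 1/(-9*(-2)) = 1/18)
(1/2744 + E(113)) + Z(-50) = (1/2744 + 1/18) - 6 = 1381/24696 - 6 = -146795/24696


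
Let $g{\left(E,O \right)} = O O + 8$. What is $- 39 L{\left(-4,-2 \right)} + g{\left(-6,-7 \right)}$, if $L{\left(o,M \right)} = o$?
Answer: $213$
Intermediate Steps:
$g{\left(E,O \right)} = 8 + O^{2}$ ($g{\left(E,O \right)} = O^{2} + 8 = 8 + O^{2}$)
$- 39 L{\left(-4,-2 \right)} + g{\left(-6,-7 \right)} = \left(-39\right) \left(-4\right) + \left(8 + \left(-7\right)^{2}\right) = 156 + \left(8 + 49\right) = 156 + 57 = 213$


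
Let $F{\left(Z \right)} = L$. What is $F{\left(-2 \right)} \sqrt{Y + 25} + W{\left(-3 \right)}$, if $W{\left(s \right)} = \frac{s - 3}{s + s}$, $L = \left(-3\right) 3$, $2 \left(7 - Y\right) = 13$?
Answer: $1 - \frac{9 \sqrt{102}}{2} \approx -44.448$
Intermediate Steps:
$Y = \frac{1}{2}$ ($Y = 7 - \frac{13}{2} = \frac{1}{2} \approx 0.5$)
$L = -9$
$F{\left(Z \right)} = -9$
$W{\left(s \right)} = \frac{-3 + s}{2 s}$
$F{\left(-2 \right)} \sqrt{Y + 25} + W{\left(-3 \right)} = - 9 \sqrt{\frac{1}{2} + 25} + \frac{-3 - 3}{2 \left(-3\right)} = - 9 \sqrt{\frac{51}{2}} + \frac{1}{2} \left(- \frac{1}{3}\right) \left(-6\right) = - 9 \frac{\sqrt{102}}{2} + 1 = - \frac{9 \sqrt{102}}{2} + 1 = 1 - \frac{9 \sqrt{102}}{2}$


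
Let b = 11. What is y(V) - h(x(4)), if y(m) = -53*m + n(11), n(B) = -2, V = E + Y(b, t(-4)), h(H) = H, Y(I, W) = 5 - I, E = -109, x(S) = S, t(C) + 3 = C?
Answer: 6089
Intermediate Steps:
t(C) = -3 + C
V = -115 (V = -109 + (5 - 1*11) = -109 + (5 - 11) = -109 - 6 = -115)
y(m) = -2 - 53*m (y(m) = -53*m - 2 = -2 - 53*m)
y(V) - h(x(4)) = (-2 - 53*(-115)) - 1*4 = (-2 + 6095) - 4 = 6093 - 4 = 6089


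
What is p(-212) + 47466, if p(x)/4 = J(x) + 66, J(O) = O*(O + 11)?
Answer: 218178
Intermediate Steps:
J(O) = O*(11 + O)
p(x) = 264 + 4*x*(11 + x) (p(x) = 4*(x*(11 + x) + 66) = 4*(66 + x*(11 + x)) = 264 + 4*x*(11 + x))
p(-212) + 47466 = (264 + 4*(-212)*(11 - 212)) + 47466 = (264 + 4*(-212)*(-201)) + 47466 = (264 + 170448) + 47466 = 170712 + 47466 = 218178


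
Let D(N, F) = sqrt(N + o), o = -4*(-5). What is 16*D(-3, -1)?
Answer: 16*sqrt(17) ≈ 65.970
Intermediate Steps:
o = 20
D(N, F) = sqrt(20 + N) (D(N, F) = sqrt(N + 20) = sqrt(20 + N))
16*D(-3, -1) = 16*sqrt(20 - 3) = 16*sqrt(17)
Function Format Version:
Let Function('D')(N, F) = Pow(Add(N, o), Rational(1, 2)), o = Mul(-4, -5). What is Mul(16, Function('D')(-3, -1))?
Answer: Mul(16, Pow(17, Rational(1, 2))) ≈ 65.970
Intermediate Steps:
o = 20
Function('D')(N, F) = Pow(Add(20, N), Rational(1, 2)) (Function('D')(N, F) = Pow(Add(N, 20), Rational(1, 2)) = Pow(Add(20, N), Rational(1, 2)))
Mul(16, Function('D')(-3, -1)) = Mul(16, Pow(Add(20, -3), Rational(1, 2))) = Mul(16, Pow(17, Rational(1, 2)))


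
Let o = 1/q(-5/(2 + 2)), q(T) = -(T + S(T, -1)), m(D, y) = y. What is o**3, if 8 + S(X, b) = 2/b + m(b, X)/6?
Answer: 13824/20796875 ≈ 0.00066472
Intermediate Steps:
S(X, b) = -8 + 2/b + X/6 (S(X, b) = -8 + (2/b + X/6) = -8 + 2/b + X/6)
q(T) = 10 - 7*T/6 (q(T) = -(T + (-8 + 2/(-1) + T/6)) = -(T + (-8 + 2*(-1) + T/6)) = -(T + (-8 - 2 + T/6)) = -(T + (-10 + T/6)) = -(-10 + 7*T/6) = 10 - 7*T/6)
o = 24/275 (o = 1/(10 - (-35)/(6*(2 + 2))) = 1/(10 - (-35)/(6*4)) = 1/(10 - 7/6*(-5/4)) = 1/(10 + 35/24) = 1/(275/24) = 24/275 ≈ 0.087273)
o**3 = (24/275)**3 = 13824/20796875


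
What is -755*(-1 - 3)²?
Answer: -12080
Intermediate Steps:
-755*(-1 - 3)² = -755*(-4)² = -755*16 = -12080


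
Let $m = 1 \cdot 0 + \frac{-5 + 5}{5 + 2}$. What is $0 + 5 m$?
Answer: $0$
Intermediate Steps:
$m = 0$ ($m = 0 + \frac{0}{7} = 0 + 0 \cdot \frac{1}{7} = 0 + 0 = 0$)
$0 + 5 m = 0 + 5 \cdot 0 = 0 + 0 = 0$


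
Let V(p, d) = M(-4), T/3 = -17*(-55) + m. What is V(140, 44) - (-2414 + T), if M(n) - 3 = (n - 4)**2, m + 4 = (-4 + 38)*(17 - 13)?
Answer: -720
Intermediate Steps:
m = 132 (m = -4 + (-4 + 38)*(17 - 13) = -4 + 34*4 = -4 + 136 = 132)
M(n) = 3 + (-4 + n)**2 (M(n) = 3 + (n - 4)**2 = 3 + (-4 + n)**2)
T = 3201 (T = 3*(-17*(-55) + 132) = 3*(935 + 132) = 3*1067 = 3201)
V(p, d) = 67 (V(p, d) = 3 + (-4 - 4)**2 = 3 + (-8)**2 = 3 + 64 = 67)
V(140, 44) - (-2414 + T) = 67 - (-2414 + 3201) = 67 - 1*787 = 67 - 787 = -720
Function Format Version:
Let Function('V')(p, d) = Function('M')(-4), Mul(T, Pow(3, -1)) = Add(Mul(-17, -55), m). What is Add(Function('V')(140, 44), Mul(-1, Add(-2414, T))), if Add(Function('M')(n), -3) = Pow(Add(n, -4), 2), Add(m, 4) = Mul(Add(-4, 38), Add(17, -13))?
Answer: -720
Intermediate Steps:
m = 132 (m = Add(-4, Mul(Add(-4, 38), Add(17, -13))) = Add(-4, Mul(34, 4)) = Add(-4, 136) = 132)
Function('M')(n) = Add(3, Pow(Add(-4, n), 2)) (Function('M')(n) = Add(3, Pow(Add(n, -4), 2)) = Add(3, Pow(Add(-4, n), 2)))
T = 3201 (T = Mul(3, Add(Mul(-17, -55), 132)) = Mul(3, Add(935, 132)) = Mul(3, 1067) = 3201)
Function('V')(p, d) = 67 (Function('V')(p, d) = Add(3, Pow(Add(-4, -4), 2)) = Add(3, Pow(-8, 2)) = Add(3, 64) = 67)
Add(Function('V')(140, 44), Mul(-1, Add(-2414, T))) = Add(67, Mul(-1, Add(-2414, 3201))) = Add(67, Mul(-1, 787)) = Add(67, -787) = -720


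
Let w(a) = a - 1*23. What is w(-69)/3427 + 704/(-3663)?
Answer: -10868/49617 ≈ -0.21904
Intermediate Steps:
w(a) = -23 + a (w(a) = a - 23 = -23 + a)
w(-69)/3427 + 704/(-3663) = (-23 - 69)/3427 + 704/(-3663) = -92*1/3427 + 704*(-1/3663) = -4/149 - 64/333 = -10868/49617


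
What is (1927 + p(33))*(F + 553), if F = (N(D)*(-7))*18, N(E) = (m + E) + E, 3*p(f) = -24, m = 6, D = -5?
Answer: 2028383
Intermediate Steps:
p(f) = -8 (p(f) = (⅓)*(-24) = -8)
N(E) = 6 + 2*E (N(E) = (6 + E) + E = 6 + 2*E)
F = 504 (F = ((6 + 2*(-5))*(-7))*18 = ((6 - 10)*(-7))*18 = -4*(-7)*18 = 28*18 = 504)
(1927 + p(33))*(F + 553) = (1927 - 8)*(504 + 553) = 1919*1057 = 2028383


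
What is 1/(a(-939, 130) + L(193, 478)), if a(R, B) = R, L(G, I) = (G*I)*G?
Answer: 1/17804083 ≈ 5.6167e-8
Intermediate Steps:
L(G, I) = I*G²
1/(a(-939, 130) + L(193, 478)) = 1/(-939 + 478*193²) = 1/(-939 + 478*37249) = 1/(-939 + 17805022) = 1/17804083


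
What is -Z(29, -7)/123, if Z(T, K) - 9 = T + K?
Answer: -31/123 ≈ -0.25203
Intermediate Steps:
Z(T, K) = 9 + K + T (Z(T, K) = 9 + (T + K) = 9 + (K + T) = 9 + K + T)
-Z(29, -7)/123 = -(9 - 7 + 29)/123 = -31/123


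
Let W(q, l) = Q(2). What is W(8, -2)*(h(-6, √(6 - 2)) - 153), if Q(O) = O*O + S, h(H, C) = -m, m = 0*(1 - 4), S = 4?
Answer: -1224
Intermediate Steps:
m = 0 (m = 0*(-3) = 0)
h(H, C) = 0 (h(H, C) = -1*0 = 0)
Q(O) = 4 + O² (Q(O) = O*O + 4 = O² + 4 = 4 + O²)
W(q, l) = 8 (W(q, l) = 4 + 2² = 4 + 4 = 8)
W(8, -2)*(h(-6, √(6 - 2)) - 153) = 8*(0 - 153) = 8*(-153) = -1224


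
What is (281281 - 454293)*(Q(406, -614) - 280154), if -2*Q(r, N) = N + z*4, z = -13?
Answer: 48412390852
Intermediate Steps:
Q(r, N) = 26 - N/2 (Q(r, N) = -(N - 13*4)/2 = -(N - 52)/2 = -(-52 + N)/2 = 26 - N/2)
(281281 - 454293)*(Q(406, -614) - 280154) = (281281 - 454293)*((26 - ½*(-614)) - 280154) = -173012*((26 + 307) - 280154) = -173012*(333 - 280154) = -173012*(-279821) = 48412390852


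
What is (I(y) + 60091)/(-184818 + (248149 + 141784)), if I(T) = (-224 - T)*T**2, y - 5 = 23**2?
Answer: -216088157/205115 ≈ -1053.5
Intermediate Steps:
y = 534 (y = 5 + 23**2 = 5 + 529 = 534)
I(T) = T**2*(-224 - T)
(I(y) + 60091)/(-184818 + (248149 + 141784)) = (534**2*(-224 - 1*534) + 60091)/(-184818 + (248149 + 141784)) = (285156*(-224 - 534) + 60091)/(-184818 + 389933) = (285156*(-758) + 60091)/205115 = (-216148248 + 60091)*(1/205115) = -216088157*1/205115 = -216088157/205115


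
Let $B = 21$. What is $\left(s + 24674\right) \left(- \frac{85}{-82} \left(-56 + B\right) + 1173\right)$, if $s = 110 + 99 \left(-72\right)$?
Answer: $\frac{822866708}{41} \approx 2.007 \cdot 10^{7}$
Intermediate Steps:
$s = -7018$ ($s = 110 - 7128 = -7018$)
$\left(s + 24674\right) \left(- \frac{85}{-82} \left(-56 + B\right) + 1173\right) = \left(-7018 + 24674\right) \left(- \frac{85}{-82} \left(-56 + 21\right) + 1173\right) = 17656 \left(\left(-85\right) \left(- \frac{1}{82}\right) \left(-35\right) + 1173\right) = 17656 \left(\frac{85}{82} \left(-35\right) + 1173\right) = 17656 \left(- \frac{2975}{82} + 1173\right) = 17656 \cdot \frac{93211}{82} = \frac{822866708}{41}$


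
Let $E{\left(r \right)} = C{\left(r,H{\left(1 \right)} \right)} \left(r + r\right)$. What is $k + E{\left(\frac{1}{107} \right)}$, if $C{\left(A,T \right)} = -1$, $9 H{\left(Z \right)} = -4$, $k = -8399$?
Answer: $- \frac{898695}{107} \approx -8399.0$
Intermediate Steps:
$H{\left(Z \right)} = - \frac{4}{9}$ ($H{\left(Z \right)} = \frac{1}{9} \left(-4\right) = - \frac{4}{9}$)
$E{\left(r \right)} = - 2 r$ ($E{\left(r \right)} = - (r + r) = - 2 r$)
$k + E{\left(\frac{1}{107} \right)} = -8399 - \frac{2}{107} = - \frac{898695}{107}$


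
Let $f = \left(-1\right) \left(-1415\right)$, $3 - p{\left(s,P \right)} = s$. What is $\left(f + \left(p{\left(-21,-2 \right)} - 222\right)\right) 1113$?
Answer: $1354521$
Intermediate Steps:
$p{\left(s,P \right)} = 3 - s$
$f = 1415$
$\left(f + \left(p{\left(-21,-2 \right)} - 222\right)\right) 1113 = \left(1415 + \left(\left(3 - -21\right) - 222\right)\right) 1113 = \left(1415 + \left(\left(3 + 21\right) - 222\right)\right) 1113 = \left(1415 + \left(24 - 222\right)\right) 1113 = \left(1415 - 198\right) 1113 = 1217 \cdot 1113 = 1354521$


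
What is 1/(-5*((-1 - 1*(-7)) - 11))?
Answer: 1/25 ≈ 0.040000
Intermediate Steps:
1/(-5*((-1 - 1*(-7)) - 11)) = 1/(-5*((-1 + 7) - 11)) = 1/(-5*(6 - 11)) = 1/(-5*(-5)) = 1/25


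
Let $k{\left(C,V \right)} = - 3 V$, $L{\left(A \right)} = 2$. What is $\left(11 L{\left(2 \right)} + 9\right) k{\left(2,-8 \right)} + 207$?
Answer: $951$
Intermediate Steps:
$\left(11 L{\left(2 \right)} + 9\right) k{\left(2,-8 \right)} + 207 = \left(11 \cdot 2 + 9\right) \left(\left(-3\right) \left(-8\right)\right) + 207 = \left(22 + 9\right) 24 + 207 = 31 \cdot 24 + 207 = 744 + 207 = 951$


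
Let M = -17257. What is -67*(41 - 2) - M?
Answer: 14644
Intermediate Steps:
-67*(41 - 2) - M = -67*(41 - 2) - 1*(-17257) = -67*39 + 17257 = -2613 + 17257 = 14644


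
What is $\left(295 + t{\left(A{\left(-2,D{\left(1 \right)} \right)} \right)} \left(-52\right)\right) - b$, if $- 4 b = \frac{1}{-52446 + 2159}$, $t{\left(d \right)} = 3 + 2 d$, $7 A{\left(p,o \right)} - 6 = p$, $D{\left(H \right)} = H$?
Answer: $\frac{112039429}{1408036} \approx 79.571$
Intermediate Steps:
$A{\left(p,o \right)} = \frac{6}{7} + \frac{p}{7}$
$b = \frac{1}{201148}$ ($b = - \frac{1}{4 \left(-52446 + 2159\right)} = - \frac{1}{4 \left(-50287\right)} = \left(- \frac{1}{4}\right) \left(- \frac{1}{50287}\right) = \frac{1}{201148} \approx 4.9715 \cdot 10^{-6}$)
$\left(295 + t{\left(A{\left(-2,D{\left(1 \right)} \right)} \right)} \left(-52\right)\right) - b = \left(295 + \left(3 + 2 \left(\frac{6}{7} + \frac{1}{7} \left(-2\right)\right)\right) \left(-52\right)\right) - \frac{1}{201148} = \left(295 + \left(3 + 2 \left(\frac{6}{7} - \frac{2}{7}\right)\right) \left(-52\right)\right) - \frac{1}{201148} = \left(295 + \left(3 + 2 \cdot \frac{4}{7}\right) \left(-52\right)\right) - \frac{1}{201148} = \left(295 + \left(3 + \frac{8}{7}\right) \left(-52\right)\right) - \frac{1}{201148} = \left(295 + \frac{29}{7} \left(-52\right)\right) - \frac{1}{201148} = \left(295 - \frac{1508}{7}\right) - \frac{1}{201148} = \frac{557}{7} - \frac{1}{201148} = \frac{112039429}{1408036}$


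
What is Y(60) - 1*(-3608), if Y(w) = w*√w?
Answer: 3608 + 120*√15 ≈ 4072.8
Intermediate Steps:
Y(w) = w^(3/2)
Y(60) - 1*(-3608) = 60^(3/2) - 1*(-3608) = 120*√15 + 3608 = 3608 + 120*√15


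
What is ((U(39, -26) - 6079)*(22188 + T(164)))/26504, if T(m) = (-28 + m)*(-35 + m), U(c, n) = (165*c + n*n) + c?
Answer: 10638243/6626 ≈ 1605.5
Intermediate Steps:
U(c, n) = n**2 + 166*c (U(c, n) = (165*c + n**2) + c = (n**2 + 165*c) + c = n**2 + 166*c)
T(m) = (-35 + m)*(-28 + m)
((U(39, -26) - 6079)*(22188 + T(164)))/26504 = ((((-26)**2 + 166*39) - 6079)*(22188 + (980 + 164**2 - 63*164)))/26504 = (((676 + 6474) - 6079)*(22188 + (980 + 26896 - 10332)))*(1/26504) = ((7150 - 6079)*(22188 + 17544))*(1/26504) = (1071*39732)*(1/26504) = 42552972*(1/26504) = 10638243/6626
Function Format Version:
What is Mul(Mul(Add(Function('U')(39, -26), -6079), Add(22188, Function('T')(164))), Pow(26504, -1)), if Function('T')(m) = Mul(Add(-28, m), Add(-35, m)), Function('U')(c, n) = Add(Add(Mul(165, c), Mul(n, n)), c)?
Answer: Rational(10638243, 6626) ≈ 1605.5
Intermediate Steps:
Function('U')(c, n) = Add(Pow(n, 2), Mul(166, c)) (Function('U')(c, n) = Add(Add(Mul(165, c), Pow(n, 2)), c) = Add(Add(Pow(n, 2), Mul(165, c)), c) = Add(Pow(n, 2), Mul(166, c)))
Function('T')(m) = Mul(Add(-35, m), Add(-28, m))
Mul(Mul(Add(Function('U')(39, -26), -6079), Add(22188, Function('T')(164))), Pow(26504, -1)) = Mul(Mul(Add(Add(Pow(-26, 2), Mul(166, 39)), -6079), Add(22188, Add(980, Pow(164, 2), Mul(-63, 164)))), Pow(26504, -1)) = Mul(Mul(Add(Add(676, 6474), -6079), Add(22188, Add(980, 26896, -10332))), Rational(1, 26504)) = Mul(Mul(Add(7150, -6079), Add(22188, 17544)), Rational(1, 26504)) = Mul(Mul(1071, 39732), Rational(1, 26504)) = Mul(42552972, Rational(1, 26504)) = Rational(10638243, 6626)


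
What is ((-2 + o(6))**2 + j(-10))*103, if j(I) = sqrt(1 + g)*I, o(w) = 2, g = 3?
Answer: -2060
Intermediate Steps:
j(I) = 2*I (j(I) = sqrt(1 + 3)*I = sqrt(4)*I = 2*I)
((-2 + o(6))**2 + j(-10))*103 = ((-2 + 2)**2 + 2*(-10))*103 = (0**2 - 20)*103 = (0 - 20)*103 = -20*103 = -2060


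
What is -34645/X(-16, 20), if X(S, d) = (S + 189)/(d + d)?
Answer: -1385800/173 ≈ -8010.4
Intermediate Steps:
X(S, d) = (189 + S)/(2*d) (X(S, d) = (189 + S)/((2*d)) = (189 + S)*(1/(2*d)) = (189 + S)/(2*d))
-34645/X(-16, 20) = -34645*40/(189 - 16) = -34645/((½)*(1/20)*173) = -34645/173/40 = -34645*40/173 = -1385800/173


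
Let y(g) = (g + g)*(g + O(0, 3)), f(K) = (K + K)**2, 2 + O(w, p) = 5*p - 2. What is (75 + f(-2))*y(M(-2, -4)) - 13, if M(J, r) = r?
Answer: -5109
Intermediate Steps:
O(w, p) = -4 + 5*p (O(w, p) = -2 + (5*p - 2) = -2 + (-2 + 5*p) = -4 + 5*p)
f(K) = 4*K**2 (f(K) = (2*K)**2 = 4*K**2)
y(g) = 2*g*(11 + g) (y(g) = (g + g)*(g + (-4 + 5*3)) = (2*g)*(g + (-4 + 15)) = (2*g)*(g + 11) = (2*g)*(11 + g) = 2*g*(11 + g))
(75 + f(-2))*y(M(-2, -4)) - 13 = (75 + 4*(-2)**2)*(2*(-4)*(11 - 4)) - 13 = (75 + 4*4)*(2*(-4)*7) - 13 = (75 + 16)*(-56) - 13 = 91*(-56) - 13 = -5096 - 13 = -5109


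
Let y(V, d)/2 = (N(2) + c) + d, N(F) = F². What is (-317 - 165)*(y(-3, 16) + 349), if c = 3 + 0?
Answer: -190390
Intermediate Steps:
c = 3
y(V, d) = 14 + 2*d (y(V, d) = 2*((2² + 3) + d) = 2*((4 + 3) + d) = 2*(7 + d) = 14 + 2*d)
(-317 - 165)*(y(-3, 16) + 349) = (-317 - 165)*((14 + 2*16) + 349) = -482*((14 + 32) + 349) = -482*(46 + 349) = -482*395 = -190390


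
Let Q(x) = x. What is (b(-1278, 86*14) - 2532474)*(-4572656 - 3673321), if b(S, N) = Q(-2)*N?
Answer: 20902578669714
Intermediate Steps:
b(S, N) = -2*N
(b(-1278, 86*14) - 2532474)*(-4572656 - 3673321) = (-172*14 - 2532474)*(-4572656 - 3673321) = (-2*1204 - 2532474)*(-8245977) = (-2408 - 2532474)*(-8245977) = -2534882*(-8245977) = 20902578669714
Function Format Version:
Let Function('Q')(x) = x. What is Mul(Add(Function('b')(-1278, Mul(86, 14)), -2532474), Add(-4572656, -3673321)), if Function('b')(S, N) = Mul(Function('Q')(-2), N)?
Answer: 20902578669714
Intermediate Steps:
Function('b')(S, N) = Mul(-2, N)
Mul(Add(Function('b')(-1278, Mul(86, 14)), -2532474), Add(-4572656, -3673321)) = Mul(Add(Mul(-2, Mul(86, 14)), -2532474), Add(-4572656, -3673321)) = Mul(Add(Mul(-2, 1204), -2532474), -8245977) = Mul(Add(-2408, -2532474), -8245977) = Mul(-2534882, -8245977) = 20902578669714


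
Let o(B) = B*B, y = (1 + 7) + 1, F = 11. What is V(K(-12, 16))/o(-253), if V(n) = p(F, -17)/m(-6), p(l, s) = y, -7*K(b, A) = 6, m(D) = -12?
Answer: -3/256036 ≈ -1.1717e-5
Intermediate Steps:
K(b, A) = -6/7 (K(b, A) = -⅐*6 = -6/7)
y = 9 (y = 8 + 1 = 9)
p(l, s) = 9
o(B) = B²
V(n) = -¾ (V(n) = 9/(-12) = 9*(-1/12) = -¾)
V(K(-12, 16))/o(-253) = -3/(4*((-253)²)) = -¾/64009 = -¾*1/64009 = -3/256036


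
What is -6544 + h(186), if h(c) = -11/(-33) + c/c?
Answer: -19628/3 ≈ -6542.7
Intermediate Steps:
h(c) = 4/3 (h(c) = -11*(-1/33) + 1 = ⅓ + 1 = 4/3)
-6544 + h(186) = -6544 + 4/3 = -19628/3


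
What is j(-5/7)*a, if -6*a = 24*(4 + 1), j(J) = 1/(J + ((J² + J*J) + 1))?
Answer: -245/16 ≈ -15.313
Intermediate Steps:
j(J) = 1/(1 + J + 2*J²) (j(J) = 1/(J + ((J² + J²) + 1)) = 1/(J + (2*J² + 1)) = 1/(J + (1 + 2*J²)) = 1/(1 + J + 2*J²))
a = -20 (a = -4*(4 + 1) = -4*5 = -⅙*120 = -20)
j(-5/7)*a = -20/(1 - 5/7 + 2*(-5/7)²) = -20/(1 - 5/7 + 2*(25/49)) = -20/(1 - 5/7 + 50/49) = -20/(64/49) = (49/64)*(-20) = -245/16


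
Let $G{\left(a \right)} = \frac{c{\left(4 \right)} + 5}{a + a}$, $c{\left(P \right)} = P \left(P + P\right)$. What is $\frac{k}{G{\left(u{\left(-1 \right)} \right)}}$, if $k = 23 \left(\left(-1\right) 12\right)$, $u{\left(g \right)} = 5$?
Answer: $- \frac{2760}{37} \approx -74.595$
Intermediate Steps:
$c{\left(P \right)} = 2 P^{2}$ ($c{\left(P \right)} = P 2 P = 2 P^{2}$)
$G{\left(a \right)} = \frac{37}{2 a}$ ($G{\left(a \right)} = \frac{2 \cdot 4^{2} + 5}{a + a} = \frac{2 \cdot 16 + 5}{2 a} = \left(32 + 5\right) \frac{1}{2 a} = 37 \frac{1}{2 a} = \frac{37}{2 a}$)
$k = -276$ ($k = 23 \left(-12\right) = -276$)
$\frac{k}{G{\left(u{\left(-1 \right)} \right)}} = - \frac{276}{\frac{37}{2} \cdot \frac{1}{5}} = - \frac{276}{\frac{37}{10}} = \left(-276\right) \frac{10}{37} = - \frac{2760}{37}$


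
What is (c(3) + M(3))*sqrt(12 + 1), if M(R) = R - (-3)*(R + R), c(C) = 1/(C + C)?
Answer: 127*sqrt(13)/6 ≈ 76.318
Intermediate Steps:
c(C) = 1/(2*C)
M(R) = 7*R (M(R) = R - (-3)*2*R = R - (-6)*R = R + 6*R = 7*R)
(c(3) + M(3))*sqrt(12 + 1) = ((1/2)/3 + 7*3)*sqrt(12 + 1) = ((1/2)*(1/3) + 21)*sqrt(13) = (1/6 + 21)*sqrt(13) = 127*sqrt(13)/6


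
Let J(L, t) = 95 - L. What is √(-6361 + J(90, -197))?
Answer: 2*I*√1589 ≈ 79.724*I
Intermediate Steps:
√(-6361 + J(90, -197)) = √(-6361 + (95 - 1*90)) = √(-6361 + (95 - 90)) = √(-6361 + 5) = √(-6356) = 2*I*√1589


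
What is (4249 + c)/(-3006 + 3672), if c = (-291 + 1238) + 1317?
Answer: 2171/222 ≈ 9.7793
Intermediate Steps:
c = 2264 (c = 947 + 1317 = 2264)
(4249 + c)/(-3006 + 3672) = (4249 + 2264)/(-3006 + 3672) = 6513/666 = 6513*(1/666) = 2171/222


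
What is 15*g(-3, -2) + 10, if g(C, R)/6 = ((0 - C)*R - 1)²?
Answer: 4420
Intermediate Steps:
g(C, R) = 6*(-1 - C*R)² (g(C, R) = 6*((0 - C)*R - 1)² = 6*((-C)*R - 1)² = 6*(-C*R - 1)² = 6*(-1 - C*R)²)
15*g(-3, -2) + 10 = 15*(6*(1 - 3*(-2))²) + 10 = 15*(6*(1 + 6)²) + 10 = 15*(6*7²) + 10 = 15*(6*49) + 10 = 15*294 + 10 = 4410 + 10 = 4420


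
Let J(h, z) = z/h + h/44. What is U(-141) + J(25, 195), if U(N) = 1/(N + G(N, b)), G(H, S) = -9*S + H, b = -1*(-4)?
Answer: 292609/34980 ≈ 8.3650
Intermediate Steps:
b = 4
G(H, S) = H - 9*S
U(N) = 1/(-36 + 2*N) (U(N) = 1/(N + (N - 9*4)) = 1/(N + (N - 36)) = 1/(N + (-36 + N)) = 1/(-36 + 2*N))
J(h, z) = h/44 + z/h (J(h, z) = z/h + h*(1/44) = z/h + h/44 = h/44 + z/h)
U(-141) + J(25, 195) = 1/(2*(-18 - 141)) + ((1/44)*25 + 195/25) = (1/2)/(-159) + (25/44 + 195*(1/25)) = (1/2)*(-1/159) + (25/44 + 39/5) = -1/318 + 1841/220 = 292609/34980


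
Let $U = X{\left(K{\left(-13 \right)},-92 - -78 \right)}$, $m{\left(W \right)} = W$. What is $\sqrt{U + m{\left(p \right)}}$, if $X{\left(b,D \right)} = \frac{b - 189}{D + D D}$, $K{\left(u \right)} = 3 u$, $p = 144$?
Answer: $\frac{\sqrt{1182090}}{91} \approx 11.948$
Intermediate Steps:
$X{\left(b,D \right)} = \frac{-189 + b}{D + D^{2}}$
$U = - \frac{114}{91}$ ($U = \frac{-189 + 3 \left(-13\right)}{\left(-92 - -78\right) \left(1 - 14\right)} = \frac{-189 - 39}{\left(-92 + 78\right) \left(1 + \left(-92 + 78\right)\right)} = \frac{1}{-14} \frac{1}{1 - 14} \left(-228\right) = \left(- \frac{1}{14}\right) \frac{1}{-13} \left(-228\right) = \left(- \frac{1}{14}\right) \left(- \frac{1}{13}\right) \left(-228\right) = - \frac{114}{91} \approx -1.2527$)
$\sqrt{U + m{\left(p \right)}} = \sqrt{- \frac{114}{91} + 144} = \sqrt{\frac{12990}{91}} = \frac{\sqrt{1182090}}{91}$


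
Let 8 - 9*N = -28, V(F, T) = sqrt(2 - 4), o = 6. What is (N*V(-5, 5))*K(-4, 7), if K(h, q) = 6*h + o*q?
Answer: 72*I*sqrt(2) ≈ 101.82*I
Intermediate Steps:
V(F, T) = I*sqrt(2) (V(F, T) = sqrt(-2) = I*sqrt(2))
N = 4 (N = 8/9 - 1/9*(-28) = 8/9 + 28/9 = 4)
K(h, q) = 6*h + 6*q
(N*V(-5, 5))*K(-4, 7) = (4*(I*sqrt(2)))*(6*(-4) + 6*7) = (4*I*sqrt(2))*(-24 + 42) = (4*I*sqrt(2))*18 = 72*I*sqrt(2)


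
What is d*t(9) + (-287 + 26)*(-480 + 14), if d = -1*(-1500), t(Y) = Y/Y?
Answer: 123126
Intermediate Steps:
t(Y) = 1
d = 1500
d*t(9) + (-287 + 26)*(-480 + 14) = 1500*1 + (-287 + 26)*(-480 + 14) = 1500 - 261*(-466) = 1500 + 121626 = 123126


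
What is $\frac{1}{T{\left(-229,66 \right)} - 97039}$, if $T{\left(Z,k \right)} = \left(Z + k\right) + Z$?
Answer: $- \frac{1}{97431} \approx -1.0264 \cdot 10^{-5}$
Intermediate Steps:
$T{\left(Z,k \right)} = k + 2 Z$
$\frac{1}{T{\left(-229,66 \right)} - 97039} = \frac{1}{\left(66 + 2 \left(-229\right)\right) - 97039} = \frac{1}{\left(66 - 458\right) - 97039} = \frac{1}{-392 - 97039} = \frac{1}{-97431} = - \frac{1}{97431}$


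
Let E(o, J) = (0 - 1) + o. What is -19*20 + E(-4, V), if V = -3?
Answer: -385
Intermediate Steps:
E(o, J) = -1 + o
-19*20 + E(-4, V) = -19*20 + (-1 - 4) = -380 - 5 = -385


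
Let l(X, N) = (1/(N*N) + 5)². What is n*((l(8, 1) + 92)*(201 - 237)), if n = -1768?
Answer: 8146944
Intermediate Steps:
l(X, N) = (5 + N⁻²)² (l(X, N) = (1/(N²) + 5)² = (N⁻² + 5)² = (5 + N⁻²)²)
n*((l(8, 1) + 92)*(201 - 237)) = -1768*((1 + 5*1²)²/1⁴ + 92)*(201 - 237) = -1768*(1*(1 + 5*1)² + 92)*(-36) = -1768*(1*(1 + 5)² + 92)*(-36) = -1768*(1*6² + 92)*(-36) = -1768*(1*36 + 92)*(-36) = -1768*(36 + 92)*(-36) = -226304*(-36) = -1768*(-4608) = 8146944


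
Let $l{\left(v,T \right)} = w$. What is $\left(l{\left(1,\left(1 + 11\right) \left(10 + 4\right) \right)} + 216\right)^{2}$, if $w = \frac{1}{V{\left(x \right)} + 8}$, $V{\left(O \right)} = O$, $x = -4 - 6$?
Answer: $\frac{185761}{4} \approx 46440.0$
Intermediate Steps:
$x = -10$ ($x = -4 - 6 = -10$)
$w = - \frac{1}{2}$ ($w = \frac{1}{-10 + 8} = \frac{1}{-2} = - \frac{1}{2} \approx -0.5$)
$l{\left(v,T \right)} = - \frac{1}{2}$
$\left(l{\left(1,\left(1 + 11\right) \left(10 + 4\right) \right)} + 216\right)^{2} = \left(- \frac{1}{2} + 216\right)^{2} = \left(\frac{431}{2}\right)^{2} = \frac{185761}{4}$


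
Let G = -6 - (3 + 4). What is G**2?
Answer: 169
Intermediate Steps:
G = -13 (G = -6 - 1*7 = -6 - 7 = -13)
G**2 = (-13)**2 = 169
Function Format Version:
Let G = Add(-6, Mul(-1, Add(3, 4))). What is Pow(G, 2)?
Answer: 169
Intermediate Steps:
G = -13 (G = Add(-6, Mul(-1, 7)) = Add(-6, -7) = -13)
Pow(G, 2) = Pow(-13, 2) = 169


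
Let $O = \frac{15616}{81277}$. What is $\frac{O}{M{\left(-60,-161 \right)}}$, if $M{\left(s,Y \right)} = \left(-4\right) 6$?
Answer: $- \frac{1952}{243831} \approx -0.0080055$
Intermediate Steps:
$M{\left(s,Y \right)} = -24$
$O = \frac{15616}{81277}$ ($O = 15616 \cdot \frac{1}{81277} = \frac{15616}{81277} \approx 0.19213$)
$\frac{O}{M{\left(-60,-161 \right)}} = \frac{15616}{81277 \left(-24\right)} = \frac{15616}{81277} \left(- \frac{1}{24}\right) = - \frac{1952}{243831}$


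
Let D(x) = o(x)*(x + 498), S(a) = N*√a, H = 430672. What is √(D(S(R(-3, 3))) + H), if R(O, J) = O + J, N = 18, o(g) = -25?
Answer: √418222 ≈ 646.70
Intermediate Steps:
R(O, J) = J + O
S(a) = 18*√a
D(x) = -12450 - 25*x (D(x) = -25*(x + 498) = -25*(498 + x) = -12450 - 25*x)
√(D(S(R(-3, 3))) + H) = √((-12450 - 450*√(3 - 3)) + 430672) = √((-12450 - 450*√0) + 430672) = √((-12450 - 450*0) + 430672) = √((-12450 - 25*0) + 430672) = √((-12450 + 0) + 430672) = √(-12450 + 430672) = √418222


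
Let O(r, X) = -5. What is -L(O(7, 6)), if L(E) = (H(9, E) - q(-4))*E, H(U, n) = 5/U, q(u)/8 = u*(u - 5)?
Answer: -12935/9 ≈ -1437.2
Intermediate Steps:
q(u) = 8*u*(-5 + u) (q(u) = 8*(u*(u - 5)) = 8*(u*(-5 + u)) = 8*u*(-5 + u))
L(E) = -2587*E/9 (L(E) = (5/9 - 8*(-4)*(-5 - 4))*E = (5*(⅑) - 8*(-4)*(-9))*E = (5/9 - 1*288)*E = (5/9 - 288)*E = -2587*E/9)
-L(O(7, 6)) = -(-2587)*(-5)/9 = -1*12935/9 = -12935/9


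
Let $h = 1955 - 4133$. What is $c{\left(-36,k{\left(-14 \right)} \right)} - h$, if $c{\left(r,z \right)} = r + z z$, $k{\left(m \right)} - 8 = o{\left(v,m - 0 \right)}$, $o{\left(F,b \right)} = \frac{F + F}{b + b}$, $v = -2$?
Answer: $\frac{108207}{49} \approx 2208.3$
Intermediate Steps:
$o{\left(F,b \right)} = \frac{F}{b}$ ($o{\left(F,b \right)} = \frac{2 F}{2 b} = 2 F \frac{1}{2 b} = \frac{F}{b}$)
$k{\left(m \right)} = 8 - \frac{2}{m}$ ($k{\left(m \right)} = 8 - \frac{2}{m - 0} = 8 - \frac{2}{m + 0} = 8 - \frac{2}{m}$)
$c{\left(r,z \right)} = r + z^{2}$
$h = -2178$
$c{\left(-36,k{\left(-14 \right)} \right)} - h = \left(-36 + \left(8 - \frac{2}{-14}\right)^{2}\right) - -2178 = \left(-36 + \left(8 - - \frac{1}{7}\right)^{2}\right) + 2178 = \left(-36 + \left(8 + \frac{1}{7}\right)^{2}\right) + 2178 = \left(-36 + \left(\frac{57}{7}\right)^{2}\right) + 2178 = \left(-36 + \frac{3249}{49}\right) + 2178 = \frac{1485}{49} + 2178 = \frac{108207}{49}$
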